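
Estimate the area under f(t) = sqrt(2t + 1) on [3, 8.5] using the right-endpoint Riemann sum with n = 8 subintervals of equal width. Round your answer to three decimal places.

19.826

Δt = (8.5 − 3)/8 = 0.6875.
Right endpoints: 3.6875, 4.375, 5.0625, 5.75, 6.4375, 7.125, 7.8125, 8.5.
f(3.6875) ≈ 2.894, f(4.375) ≈ 3.122, f(5.0625) ≈ 3.335, f(5.75) ≈ 3.536, f(6.4375) ≈ 3.725, f(7.125) ≈ 3.905, f(7.8125) ≈ 4.077, f(8.5) ≈ 4.243.
Sum = Δt · [f(3.6875) + f(4.375) + f(5.0625) + ...].
Sum ≈ 19.826.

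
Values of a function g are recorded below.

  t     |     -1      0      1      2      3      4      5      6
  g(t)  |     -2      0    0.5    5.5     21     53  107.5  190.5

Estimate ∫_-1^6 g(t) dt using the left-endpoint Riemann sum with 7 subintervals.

Δt = 1.
Sum = 1·[(-2) + 0 + 0.5 + 5.5 + 21 + 53 + 107.5] = 185.5.

185.5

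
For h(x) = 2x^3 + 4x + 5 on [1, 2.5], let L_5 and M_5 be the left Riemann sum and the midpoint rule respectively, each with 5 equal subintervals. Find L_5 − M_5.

-4.933125

L_5 = 31.98.
M_5 = 36.913125.
L_5 − M_5 = -4.933125.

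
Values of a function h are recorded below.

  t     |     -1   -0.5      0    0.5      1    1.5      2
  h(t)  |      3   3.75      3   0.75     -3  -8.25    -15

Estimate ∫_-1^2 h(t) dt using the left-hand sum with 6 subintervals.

-0.375

Δt = 0.5.
Sum = 0.5·[3 + 3.75 + 3 + 0.75 + (-3) + (-8.25)] = -0.375.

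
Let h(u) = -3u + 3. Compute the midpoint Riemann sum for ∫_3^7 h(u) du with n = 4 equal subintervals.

-48

Δu = (7 − 3)/4 = 1.
Midpoints: 3.5, 4.5, 5.5, 6.5.
h(3.5) = -7.5, h(4.5) = -10.5, h(5.5) = -13.5, h(6.5) = -16.5.
Sum = Δu · [h(3.5) + h(4.5) + h(5.5) + h(6.5)].
Sum = -48.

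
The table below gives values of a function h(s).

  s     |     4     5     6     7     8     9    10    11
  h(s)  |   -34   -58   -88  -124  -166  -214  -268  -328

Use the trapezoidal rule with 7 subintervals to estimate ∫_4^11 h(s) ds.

-1099

Δs = 1.
T_7 = (1/2)·[(-34) + 2·(-58) + 2·(-88) + 2·(-124) + 2·(-166) + 2·(-214) + 2·(-268) + (-328)] = -1099.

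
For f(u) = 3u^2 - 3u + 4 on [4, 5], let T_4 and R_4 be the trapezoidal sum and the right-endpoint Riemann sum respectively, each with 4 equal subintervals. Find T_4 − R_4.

T_4 = 51.53125.
R_4 = 54.53125.
T_4 − R_4 = -3.

-3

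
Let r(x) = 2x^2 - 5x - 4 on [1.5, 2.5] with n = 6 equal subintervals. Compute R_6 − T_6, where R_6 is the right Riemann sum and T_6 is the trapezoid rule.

0.25

R_6 ≈ -5.57407.
T_6 ≈ -5.82407.
R_6 − T_6 = 0.25.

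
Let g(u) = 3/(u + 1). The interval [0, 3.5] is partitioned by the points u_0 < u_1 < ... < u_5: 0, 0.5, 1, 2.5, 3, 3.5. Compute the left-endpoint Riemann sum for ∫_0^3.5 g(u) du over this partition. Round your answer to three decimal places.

Subinterval widths: 0.5, 0.5, 1.5, 0.5, 0.5.
Left endpoints: 0, 0.5, 1, 2.5, 3.
g(0) = 3, g(0.5) = 2, g(1) = 1.5, g(2.5) = 6/7, g(3) = 0.75.
Sum = Σ Δu_i · g(u_i).
Sum ≈ 5.554.

5.554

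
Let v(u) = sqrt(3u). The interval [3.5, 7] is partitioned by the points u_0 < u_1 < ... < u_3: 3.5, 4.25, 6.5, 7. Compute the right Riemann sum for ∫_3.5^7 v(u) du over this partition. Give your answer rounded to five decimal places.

Subinterval widths: 0.75, 2.25, 0.5.
Right endpoints: 4.25, 6.5, 7.
v(4.25) ≈ 3.57071, v(6.5) ≈ 4.41588, v(7) ≈ 4.58258.
Sum = Σ Δu_i · v(u_i).
Sum ≈ 14.90505.

14.90505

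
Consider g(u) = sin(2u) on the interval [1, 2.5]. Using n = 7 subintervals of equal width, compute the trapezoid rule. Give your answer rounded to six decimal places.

-0.344532

Δu = (2.5 − 1)/7 = 3/14.
g(1) ≈ 0.909297, g(17/14) ≈ 0.654122, g(10/7) ≈ 0.280629, g(23/14) ≈ -0.143623, g(13/7) ≈ -0.541897, g(29/14) ≈ -0.842154, g(16/7) ≈ -0.990082, g(2.5) ≈ -0.958924.
T_7 = (Δu/2)·[g(u_0) + 2g(u_1) + ... + 2g(u_{6}) + g(u_7)].
Sum ≈ -0.344532.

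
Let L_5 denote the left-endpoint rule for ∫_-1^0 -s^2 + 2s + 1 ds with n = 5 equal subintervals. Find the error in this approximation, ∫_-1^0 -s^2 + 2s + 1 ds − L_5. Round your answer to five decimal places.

0.30667

Exact integral: ∫_-1^0 f(s) ds ≈ -0.3333333.
L_5 = -0.64.
Error ≈ -0.3333333 − (-0.64) ≈ 0.30667.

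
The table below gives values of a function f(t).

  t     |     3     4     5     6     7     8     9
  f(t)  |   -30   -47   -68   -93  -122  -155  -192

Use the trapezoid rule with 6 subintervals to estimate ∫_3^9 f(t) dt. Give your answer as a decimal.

-596

Δt = 1.
T_6 = (1/2)·[(-30) + 2·(-47) + 2·(-68) + 2·(-93) + 2·(-122) + 2·(-155) + (-192)] = -596.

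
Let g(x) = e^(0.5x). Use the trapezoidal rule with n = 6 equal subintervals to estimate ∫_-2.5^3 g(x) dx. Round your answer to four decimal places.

8.5367

Δx = (3 − (-2.5))/6 = 11/12.
g(-2.5) ≈ 0.2865, g(-19/12) ≈ 0.4531, g(-2/3) ≈ 0.7165, g(0.25) ≈ 1.1331, g(7/6) ≈ 1.7920, g(25/12) ≈ 2.8339, g(3) ≈ 4.4817.
T_6 = (Δx/2)·[g(x_0) + 2g(x_1) + ... + 2g(x_{5}) + g(x_6)].
Sum ≈ 8.5367.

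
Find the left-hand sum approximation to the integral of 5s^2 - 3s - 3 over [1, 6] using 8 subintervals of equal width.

Δs = (6 − 1)/8 = 0.625.
Left endpoints: 1, 1.625, 2.25, 2.875, 3.5, 4.125, 4.75, 5.375.
f(1) = -1, f(1.625) = 5.328125, f(2.25) = 15.5625, f(2.875) = 29.703125, f(3.5) = 47.75, f(4.125) = 69.703125, f(4.75) = 95.5625, f(5.375) = 125.328125.
Sum = Δs · [f(1) + f(1.625) + f(2.25) + ...].
Sum = 242.4609375.

242.4609375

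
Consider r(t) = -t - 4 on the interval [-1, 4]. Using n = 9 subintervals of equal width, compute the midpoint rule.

-27.5

Δt = (4 − (-1))/9 = 5/9.
Midpoints: -13/18, -1/6, 7/18, 17/18, 1.5, 37/18, 47/18, 19/6, 67/18.
r(-13/18) = -59/18, r(-1/6) = -23/6, r(7/18) = -79/18, r(17/18) = -89/18, r(1.5) = -5.5, r(37/18) = -109/18, r(47/18) = -119/18, r(19/6) = -43/6, r(67/18) = -139/18.
Sum = Δt · [r(-13/18) + r(-1/6) + r(7/18) + ...].
Sum = -27.5.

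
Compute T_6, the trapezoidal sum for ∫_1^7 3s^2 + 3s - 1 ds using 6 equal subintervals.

411

Δs = (7 − 1)/6 = 1.
f(1) = 5, f(2) = 17, f(3) = 35, f(4) = 59, f(5) = 89, f(6) = 125, f(7) = 167.
T_6 = (Δs/2)·[f(s_0) + 2f(s_1) + ... + 2f(s_{5}) + f(s_6)].
Sum = 411.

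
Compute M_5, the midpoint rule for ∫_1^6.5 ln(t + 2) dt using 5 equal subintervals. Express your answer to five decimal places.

9.40548

Δt = (6.5 − 1)/5 = 1.1.
Midpoints: 1.55, 2.65, 3.75, 4.85, 5.95.
f(1.55) ≈ 1.26695, f(2.65) ≈ 1.53687, f(3.75) ≈ 1.74920, f(4.85) ≈ 1.92425, f(5.95) ≈ 2.07317.
Sum = Δt · [f(1.55) + f(2.65) + f(3.75) + f(4.85) + f(5.95)].
Sum ≈ 9.40548.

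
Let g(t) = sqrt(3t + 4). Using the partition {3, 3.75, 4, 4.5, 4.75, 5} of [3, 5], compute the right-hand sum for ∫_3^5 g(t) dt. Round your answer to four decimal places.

Subinterval widths: 0.75, 0.25, 0.5, 0.25, 0.25.
Right endpoints: 3.75, 4, 4.5, 4.75, 5.
g(3.75) ≈ 3.9051, g(4) ≈ 4.0000, g(4.5) ≈ 4.1833, g(4.75) ≈ 4.2720, g(5) ≈ 4.3589.
Sum = Σ Δt_i · g(t_i).
Sum ≈ 8.1782.

8.1782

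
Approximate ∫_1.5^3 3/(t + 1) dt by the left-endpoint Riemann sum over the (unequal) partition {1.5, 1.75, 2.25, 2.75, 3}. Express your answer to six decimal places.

Subinterval widths: 0.25, 0.5, 0.5, 0.25.
Left endpoints: 1.5, 1.75, 2.25, 2.75.
f(1.5) = 1.2, f(1.75) = 12/11, f(2.25) = 12/13, f(2.75) = 0.8.
Sum = Σ Δt_i · f(t_i).
Sum ≈ 1.506993.

1.506993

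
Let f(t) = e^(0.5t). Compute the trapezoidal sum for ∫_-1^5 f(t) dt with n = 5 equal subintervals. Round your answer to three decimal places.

Δt = (5 − (-1))/5 = 1.2.
f(-1) ≈ 0.607, f(0.2) ≈ 1.105, f(1.4) ≈ 2.014, f(2.6) ≈ 3.669, f(3.8) ≈ 6.686, f(5) ≈ 12.182.
T_5 = (Δt/2)·[f(t_0) + 2f(t_1) + ... + 2f(t_{4}) + f(t_5)].
Sum ≈ 23.842.

23.842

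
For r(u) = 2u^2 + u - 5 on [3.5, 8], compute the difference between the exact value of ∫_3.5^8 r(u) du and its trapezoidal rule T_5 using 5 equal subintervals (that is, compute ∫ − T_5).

-1.215

Exact integral: ∫_3.5^8 r(u) du = 316.125.
T_5 = 317.34.
Error = 316.125 − 317.34 = -1.215.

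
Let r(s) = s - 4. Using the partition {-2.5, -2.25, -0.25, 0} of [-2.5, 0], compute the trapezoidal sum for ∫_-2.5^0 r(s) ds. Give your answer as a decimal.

-13.125

Subinterval widths: 0.25, 2, 0.25.
r(-2.5) = -6.5, r(-2.25) = -6.25, r(-0.25) = -4.25, r(0) = -4.
On each subinterval the trapezoid contributes (Δs_i/2)·[r(s_{i-1}) + r(s_i)].
Sum = -13.125.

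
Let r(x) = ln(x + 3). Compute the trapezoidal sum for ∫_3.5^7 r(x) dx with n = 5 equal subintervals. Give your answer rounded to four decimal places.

Δx = (7 − 3.5)/5 = 0.7.
r(3.5) ≈ 1.8718, r(4.2) ≈ 1.9741, r(4.9) ≈ 2.0669, r(5.6) ≈ 2.1518, r(6.3) ≈ 2.2300, r(7) ≈ 2.3026.
T_5 = (Δx/2)·[r(x_0) + 2r(x_1) + ... + 2r(x_{4}) + r(x_5)].
Sum ≈ 7.3569.

7.3569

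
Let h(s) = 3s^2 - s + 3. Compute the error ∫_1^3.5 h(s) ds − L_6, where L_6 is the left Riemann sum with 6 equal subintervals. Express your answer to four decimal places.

Exact integral: ∫_1^3.5 h(s) ds = 43.75.
L_6 ≈ 37.456597.
Error ≈ 43.75 − 37.456597 ≈ 6.2934.

6.2934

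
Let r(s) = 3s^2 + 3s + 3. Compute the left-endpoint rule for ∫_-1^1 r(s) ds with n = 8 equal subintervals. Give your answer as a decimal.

Δs = (1 − (-1))/8 = 0.25.
Left endpoints: -1, -0.75, -0.5, -0.25, 0, 0.25, 0.5, 0.75.
r(-1) = 3, r(-0.75) = 2.4375, r(-0.5) = 2.25, r(-0.25) = 2.4375, r(0) = 3, r(0.25) = 3.9375, r(0.5) = 5.25, r(0.75) = 6.9375.
Sum = Δs · [r(-1) + r(-0.75) + r(-0.5) + ...].
Sum = 7.3125.

7.3125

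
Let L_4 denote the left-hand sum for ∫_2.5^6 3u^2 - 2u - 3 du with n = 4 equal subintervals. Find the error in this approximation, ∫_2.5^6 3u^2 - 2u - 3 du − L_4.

34.64453125

Exact integral: ∫_2.5^6 f(u) du = 160.125.
L_4 = 125.48046875.
Error = 160.125 − 125.48046875 = 34.64453125.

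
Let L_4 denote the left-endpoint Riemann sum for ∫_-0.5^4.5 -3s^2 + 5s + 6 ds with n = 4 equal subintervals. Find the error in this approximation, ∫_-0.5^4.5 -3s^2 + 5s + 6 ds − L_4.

-17.96875

Exact integral: ∫_-0.5^4.5 f(s) ds = -11.25.
L_4 = 6.71875.
Error = -11.25 − 6.71875 = -17.96875.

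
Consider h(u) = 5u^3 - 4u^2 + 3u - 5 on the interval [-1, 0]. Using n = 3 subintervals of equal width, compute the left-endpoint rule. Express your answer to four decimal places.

Δu = (0 − (-1))/3 = 1/3.
Left endpoints: -1, -2/3, -1/3.
h(-1) = -17, h(-2/3) = -277/27, h(-1/3) = -179/27.
Sum = Δu · [h(-1) + h(-2/3) + h(-1/3)].
Sum ≈ -11.2963.

-11.2963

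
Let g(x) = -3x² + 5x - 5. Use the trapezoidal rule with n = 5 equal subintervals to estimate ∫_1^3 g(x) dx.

Δx = (3 − 1)/5 = 0.4.
g(1) = -3, g(1.4) = -3.88, g(1.8) = -5.72, g(2.2) = -8.52, g(2.6) = -12.28, g(3) = -17.
T_5 = (Δx/2)·[g(x_0) + 2g(x_1) + ... + 2g(x_{4}) + g(x_5)].
Sum = -16.16.

-16.16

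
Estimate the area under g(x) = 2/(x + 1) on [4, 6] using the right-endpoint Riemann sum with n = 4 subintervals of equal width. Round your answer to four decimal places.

0.6452

Δx = (6 − 4)/4 = 0.5.
Right endpoints: 4.5, 5, 5.5, 6.
g(4.5) = 4/11, g(5) = 1/3, g(5.5) = 4/13, g(6) = 2/7.
Sum = Δx · [g(4.5) + g(5) + g(5.5) + g(6)].
Sum ≈ 0.6452.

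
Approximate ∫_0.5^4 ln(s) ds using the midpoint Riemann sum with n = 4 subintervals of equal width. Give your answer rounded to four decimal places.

2.4406

Δs = (4 − 0.5)/4 = 0.875.
Midpoints: 0.9375, 1.8125, 2.6875, 3.5625.
f(0.9375) ≈ -0.0645, f(1.8125) ≈ 0.5947, f(2.6875) ≈ 0.9886, f(3.5625) ≈ 1.2705.
Sum = Δs · [f(0.9375) + f(1.8125) + f(2.6875) + f(3.5625)].
Sum ≈ 2.4406.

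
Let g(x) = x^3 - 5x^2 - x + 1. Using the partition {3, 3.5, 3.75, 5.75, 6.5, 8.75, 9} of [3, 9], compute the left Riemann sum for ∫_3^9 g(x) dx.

Subinterval widths: 0.5, 0.25, 2, 0.75, 2.25, 0.25.
Left endpoints: 3, 3.5, 3.75, 5.75, 6.5, 8.75.
g(3) = -20, g(3.5) = -20.875, g(3.75) = -20.328125, g(5.75) = 20.046875, g(6.5) = 57.875, g(8.75) = 279.359375.
Sum = Σ Δx_i · g(x_i).
Sum = 159.21875.

159.21875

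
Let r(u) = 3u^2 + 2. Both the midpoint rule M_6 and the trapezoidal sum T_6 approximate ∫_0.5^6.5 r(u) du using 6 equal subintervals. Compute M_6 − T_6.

M_6 = 285.
T_6 = 289.5.
M_6 − T_6 = -4.5.

-4.5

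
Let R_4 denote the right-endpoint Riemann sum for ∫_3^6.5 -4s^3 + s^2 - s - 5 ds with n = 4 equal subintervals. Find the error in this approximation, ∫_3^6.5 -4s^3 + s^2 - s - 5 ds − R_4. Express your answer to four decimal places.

Exact integral: ∫_3^6.5 f(s) ds ≈ -1655.645833.
R_4 = -2100.984375.
Error ≈ -1655.645833 − (-2100.984375) ≈ 445.3385.

445.3385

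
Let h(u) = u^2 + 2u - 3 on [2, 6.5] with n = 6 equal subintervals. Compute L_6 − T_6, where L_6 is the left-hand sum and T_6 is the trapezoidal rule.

L_6 = 96.328125.
T_6 = 114.046875.
L_6 − T_6 = -17.71875.

-17.71875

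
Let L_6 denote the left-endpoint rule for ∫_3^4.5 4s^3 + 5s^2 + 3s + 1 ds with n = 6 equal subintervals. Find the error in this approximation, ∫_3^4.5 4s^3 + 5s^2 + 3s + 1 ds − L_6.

Exact integral: ∫_3^4.5 f(s) ds = 454.3125.
L_6 = 415.4375.
Error = 454.3125 − 415.4375 = 38.875.

38.875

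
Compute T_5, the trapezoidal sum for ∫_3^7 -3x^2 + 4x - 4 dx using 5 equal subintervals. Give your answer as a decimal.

Δx = (7 − 3)/5 = 0.8.
f(3) = -19, f(3.8) = -32.12, f(4.6) = -49.08, f(5.4) = -69.88, f(6.2) = -94.52, f(7) = -123.
T_5 = (Δx/2)·[f(x_0) + 2f(x_1) + ... + 2f(x_{4}) + f(x_5)].
Sum = -253.28.

-253.28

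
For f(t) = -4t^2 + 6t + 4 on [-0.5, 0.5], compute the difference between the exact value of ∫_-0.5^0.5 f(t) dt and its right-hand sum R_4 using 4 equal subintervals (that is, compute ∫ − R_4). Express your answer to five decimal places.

Exact integral: ∫_-0.5^0.5 f(t) dt ≈ 3.6666667.
R_4 = 4.375.
Error ≈ 3.6666667 − 4.375 ≈ -0.70833.

-0.70833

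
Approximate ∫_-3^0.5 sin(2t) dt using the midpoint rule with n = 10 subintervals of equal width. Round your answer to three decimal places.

Δt = (0.5 − (-3))/10 = 0.35.
Midpoints: -2.825, -2.475, -2.125, -1.775, -1.425, -1.075, -0.725, -0.375, -0.025, 0.325.
f(-2.825) ≈ 0.592, f(-2.475) ≈ 0.972, f(-2.125) ≈ 0.895, f(-1.775) ≈ 0.397, f(-1.425) ≈ -0.287, f(-1.075) ≈ -0.837, f(-0.725) ≈ -0.993, f(-0.375) ≈ -0.682, f(-0.025) ≈ -0.050, f(0.325) ≈ 0.605.
Sum = Δt · [f(-2.825) + f(-2.475) + f(-2.125) + ...].
Sum ≈ 0.214.

0.214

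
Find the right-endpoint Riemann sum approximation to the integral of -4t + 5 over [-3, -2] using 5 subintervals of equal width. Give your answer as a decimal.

Δt = (-2 − (-3))/5 = 0.2.
Right endpoints: -2.8, -2.6, -2.4, -2.2, -2.
f(-2.8) = 16.2, f(-2.6) = 15.4, f(-2.4) = 14.6, f(-2.2) = 13.8, f(-2) = 13.
Sum = Δt · [f(-2.8) + f(-2.6) + f(-2.4) + f(-2.2) + f(-2)].
Sum = 14.6.

14.6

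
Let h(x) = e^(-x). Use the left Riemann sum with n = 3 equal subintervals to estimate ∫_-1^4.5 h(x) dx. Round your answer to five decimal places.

Δx = (4.5 − (-1))/3 = 11/6.
Left endpoints: -1, 5/6, 8/3.
h(-1) ≈ 2.71828, h(5/6) ≈ 0.43460, h(8/3) ≈ 0.06948.
Sum = Δx · [h(-1) + h(5/6) + h(8/3)].
Sum ≈ 5.90767.

5.90767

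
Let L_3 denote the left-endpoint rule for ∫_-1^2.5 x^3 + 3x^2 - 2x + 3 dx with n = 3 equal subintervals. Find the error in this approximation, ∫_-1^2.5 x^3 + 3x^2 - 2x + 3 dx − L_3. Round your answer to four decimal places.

Exact integral: ∫_-1^2.5 f(x) dx = 31.390625.
L_3 ≈ 20.756944.
Error ≈ 31.390625 − 20.756944 ≈ 10.6337.

10.6337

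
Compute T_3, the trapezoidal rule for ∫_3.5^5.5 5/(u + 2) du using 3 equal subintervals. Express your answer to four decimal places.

Δu = (5.5 − 3.5)/3 = 2/3.
f(3.5) = 10/11, f(25/6) = 30/37, f(29/6) = 30/41, f(5.5) = 2/3.
T_3 = (Δu/2)·[f(u_0) + 2f(u_1) + 2f(u_2) + f(u_3)].
Sum ≈ 1.5536.

1.5536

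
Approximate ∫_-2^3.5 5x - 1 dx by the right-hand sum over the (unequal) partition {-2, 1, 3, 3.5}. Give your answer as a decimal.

Subinterval widths: 3, 2, 0.5.
Right endpoints: 1, 3, 3.5.
f(1) = 4, f(3) = 14, f(3.5) = 16.5.
Sum = Σ Δx_i · f(x_i).
Sum = 48.25.

48.25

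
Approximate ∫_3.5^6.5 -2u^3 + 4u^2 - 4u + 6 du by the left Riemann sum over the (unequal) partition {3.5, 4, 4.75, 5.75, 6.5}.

Subinterval widths: 0.5, 0.75, 1, 0.75.
Left endpoints: 3.5, 4, 4.75, 5.75.
f(3.5) = -44.75, f(4) = -74, f(4.75) = -137.09375, f(5.75) = -264.96875.
Sum = Σ Δu_i · f(u_i).
Sum = -413.6953125.

-413.6953125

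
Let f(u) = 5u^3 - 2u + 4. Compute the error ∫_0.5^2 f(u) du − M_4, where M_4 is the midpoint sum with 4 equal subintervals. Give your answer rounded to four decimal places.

Exact integral: ∫_0.5^2 f(u) du = 22.171875.
M_4 ≈ 21.842285.
Error ≈ 22.171875 − 21.842285 ≈ 0.3296.

0.3296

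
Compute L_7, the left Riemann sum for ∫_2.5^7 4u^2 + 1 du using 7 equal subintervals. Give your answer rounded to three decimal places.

Δu = (7 − 2.5)/7 = 9/14.
Left endpoints: 2.5, 22/7, 53/14, 31/7, 71/14, 40/7, 89/14.
f(2.5) = 26, f(22/7) = 1985/49, f(53/14) = 2858/49, f(31/7) = 3893/49, f(71/14) = 5090/49, f(40/7) = 6449/49, f(89/14) = 7970/49.
Sum = Δu · [f(2.5) + f(22/7) + f(53/14) + ...].
Sum ≈ 387.276.

387.276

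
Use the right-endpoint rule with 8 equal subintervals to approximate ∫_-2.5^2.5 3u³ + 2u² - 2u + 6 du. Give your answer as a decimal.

77.65625

Δu = (2.5 − (-2.5))/8 = 0.625.
Right endpoints: -1.875, -1.25, -0.625, 0, 0.625, 1.25, 1.875, 2.5.
f(-1.875) = -1533/512, f(-1.25) = 5.765625, f(-0.625) = 3737/512, f(0) = 6, f(0.625) = 3207/512, f(1.25) = 12.484375, f(1.875) = 14877/512, f(2.5) = 60.375.
Sum = Δu · [f(-1.875) + f(-1.25) + f(-0.625) + ...].
Sum = 77.65625.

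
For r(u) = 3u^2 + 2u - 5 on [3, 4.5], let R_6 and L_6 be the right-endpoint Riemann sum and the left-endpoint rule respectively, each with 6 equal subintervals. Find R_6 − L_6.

9.1875

R_6 = 72.515625.
L_6 = 63.328125.
R_6 − L_6 = 9.1875.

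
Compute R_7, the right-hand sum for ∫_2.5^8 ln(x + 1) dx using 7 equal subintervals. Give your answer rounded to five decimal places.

Δx = (8 − 2.5)/7 = 11/14.
Right endpoints: 23/7, 57/14, 34/7, 79/14, 45/7, 101/14, 8.
f(23/7) ≈ 1.45529, f(57/14) ≈ 1.62362, f(34/7) ≈ 1.76766, f(79/14) ≈ 1.89354, f(45/7) ≈ 2.00533, f(101/14) ≈ 2.10587, f(8) ≈ 2.19722.
Sum = Δx · [f(23/7) + f(57/14) + f(34/7) + ...].
Sum ≈ 10.25243.

10.25243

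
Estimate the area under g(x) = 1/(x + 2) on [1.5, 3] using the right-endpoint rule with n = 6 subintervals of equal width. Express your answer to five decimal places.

Δx = (3 − 1.5)/6 = 0.25.
Right endpoints: 1.75, 2, 2.25, 2.5, 2.75, 3.
g(1.75) = 4/15, g(2) = 0.25, g(2.25) = 4/17, g(2.5) = 2/9, g(2.75) = 4/19, g(3) = 0.2.
Sum = Δx · [g(1.75) + g(2) + g(2.25) + ...].
Sum ≈ 0.34618.

0.34618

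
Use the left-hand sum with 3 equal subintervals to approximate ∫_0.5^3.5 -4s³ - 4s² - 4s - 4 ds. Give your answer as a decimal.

Δs = (3.5 − 0.5)/3 = 1.
Left endpoints: 0.5, 1.5, 2.5.
f(0.5) = -7.5, f(1.5) = -32.5, f(2.5) = -101.5.
Sum = Δs · [f(0.5) + f(1.5) + f(2.5)].
Sum = -141.5.

-141.5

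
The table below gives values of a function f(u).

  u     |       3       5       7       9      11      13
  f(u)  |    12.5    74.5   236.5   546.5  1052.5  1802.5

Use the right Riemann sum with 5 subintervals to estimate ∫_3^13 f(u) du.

7425

Δu = 2.
Sum = 2·[74.5 + 236.5 + 546.5 + 1052.5 + 1802.5] = 7425.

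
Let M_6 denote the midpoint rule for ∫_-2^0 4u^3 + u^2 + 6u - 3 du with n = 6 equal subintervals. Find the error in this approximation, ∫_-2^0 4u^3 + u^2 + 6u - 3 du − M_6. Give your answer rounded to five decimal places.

Exact integral: ∫_-2^0 f(u) du ≈ -31.3333333.
M_6 ≈ -31.1296296.
Error ≈ -31.3333333 − (-31.1296296) ≈ -0.20370.

-0.20370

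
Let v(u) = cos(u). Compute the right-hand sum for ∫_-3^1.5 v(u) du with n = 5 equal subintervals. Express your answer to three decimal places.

Δu = (1.5 − (-3))/5 = 0.9.
Right endpoints: -2.1, -1.2, -0.3, 0.6, 1.5.
v(-2.1) ≈ -0.505, v(-1.2) ≈ 0.362, v(-0.3) ≈ 0.955, v(0.6) ≈ 0.825, v(1.5) ≈ 0.071.
Sum = Δu · [v(-2.1) + v(-1.2) + v(-0.3) + v(0.6) + v(1.5)].
Sum ≈ 1.538.

1.538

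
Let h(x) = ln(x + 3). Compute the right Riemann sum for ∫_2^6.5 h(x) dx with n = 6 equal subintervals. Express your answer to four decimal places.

Δx = (6.5 − 2)/6 = 0.75.
Right endpoints: 2.75, 3.5, 4.25, 5, 5.75, 6.5.
h(2.75) ≈ 1.7492, h(3.5) ≈ 1.8718, h(4.25) ≈ 1.9810, h(5) ≈ 2.0794, h(5.75) ≈ 2.1691, h(6.5) ≈ 2.2513.
Sum = Δx · [h(2.75) + h(3.5) + h(4.25) + ...].
Sum ≈ 9.0763.

9.0763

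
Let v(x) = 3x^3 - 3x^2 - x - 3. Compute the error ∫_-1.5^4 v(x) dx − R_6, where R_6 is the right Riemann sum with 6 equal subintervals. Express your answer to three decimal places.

-77.568

Exact integral: ∫_-1.5^4 v(x) dx = 97.453125.
R_6 ≈ 175.02127.
Error ≈ 97.453125 − 175.02127 ≈ -77.568.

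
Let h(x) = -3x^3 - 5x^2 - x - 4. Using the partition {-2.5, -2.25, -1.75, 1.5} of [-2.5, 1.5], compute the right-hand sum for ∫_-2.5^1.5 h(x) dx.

Subinterval widths: 0.25, 0.5, 3.25.
Right endpoints: -2.25, -1.75, 1.5.
h(-2.25) = 7.109375, h(-1.75) = -1.484375, h(1.5) = -26.875.
Sum = Σ Δx_i · h(x_i).
Sum = -86.30859375.

-86.30859375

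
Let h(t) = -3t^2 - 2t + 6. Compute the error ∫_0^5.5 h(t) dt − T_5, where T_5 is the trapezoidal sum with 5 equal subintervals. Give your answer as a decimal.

3.3275

Exact integral: ∫_0^5.5 h(t) dt = -163.625.
T_5 = -166.9525.
Error = -163.625 − (-166.9525) = 3.3275.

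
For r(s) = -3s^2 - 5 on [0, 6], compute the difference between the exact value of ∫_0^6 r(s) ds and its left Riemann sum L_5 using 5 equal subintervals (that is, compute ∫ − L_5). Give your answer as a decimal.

Exact integral: ∫_0^6 r(s) ds = -246.
L_5 = -185.52.
Error = -246 − (-185.52) = -60.48.

-60.48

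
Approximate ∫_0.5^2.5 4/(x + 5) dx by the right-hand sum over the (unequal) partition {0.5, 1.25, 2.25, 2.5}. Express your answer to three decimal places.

Subinterval widths: 0.75, 1, 0.25.
Right endpoints: 1.25, 2.25, 2.5.
f(1.25) = 0.64, f(2.25) = 16/29, f(2.5) = 8/15.
Sum = Σ Δx_i · f(x_i).
Sum ≈ 1.165.

1.165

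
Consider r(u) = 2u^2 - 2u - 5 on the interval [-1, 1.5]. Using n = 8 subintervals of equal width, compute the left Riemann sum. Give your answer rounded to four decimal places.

Δu = (1.5 − (-1))/8 = 0.3125.
Left endpoints: -1, -0.6875, -0.375, -0.0625, 0.25, 0.5625, 0.875, 1.1875.
r(-1) = -1, r(-0.6875) = -2.6796875, r(-0.375) = -3.96875, r(-0.0625) = -4.8671875, r(0.25) = -5.375, r(0.5625) = -5.4921875, r(0.875) = -5.21875, r(1.1875) = -4.5546875.
Sum = Δu · [r(-1) + r(-0.6875) + r(-0.375) + ...].
Sum ≈ -10.3613.

-10.3613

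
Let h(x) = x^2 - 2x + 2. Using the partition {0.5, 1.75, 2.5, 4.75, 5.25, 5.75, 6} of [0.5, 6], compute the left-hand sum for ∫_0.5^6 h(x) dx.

Subinterval widths: 1.25, 0.75, 2.25, 0.5, 0.5, 0.25.
Left endpoints: 0.5, 1.75, 2.5, 4.75, 5.25, 5.75.
h(0.5) = 1.25, h(1.75) = 1.5625, h(2.5) = 3.25, h(4.75) = 15.0625, h(5.25) = 19.0625, h(5.75) = 23.5625.
Sum = Σ Δx_i · h(x_i).
Sum = 33.

33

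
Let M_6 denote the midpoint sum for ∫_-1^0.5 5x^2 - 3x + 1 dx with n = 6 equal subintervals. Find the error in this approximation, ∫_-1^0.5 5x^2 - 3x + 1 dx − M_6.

Exact integral: ∫_-1^0.5 f(x) dx = 4.5.
M_6 = 4.4609375.
Error = 4.5 − 4.4609375 = 0.0390625.

0.0390625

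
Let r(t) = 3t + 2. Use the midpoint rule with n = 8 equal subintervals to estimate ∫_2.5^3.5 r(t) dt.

11

Δt = (3.5 − 2.5)/8 = 0.125.
Midpoints: 2.5625, 2.6875, 2.8125, 2.9375, 3.0625, 3.1875, 3.3125, 3.4375.
r(2.5625) = 9.6875, r(2.6875) = 10.0625, r(2.8125) = 10.4375, r(2.9375) = 10.8125, r(3.0625) = 11.1875, r(3.1875) = 11.5625, r(3.3125) = 11.9375, r(3.4375) = 12.3125.
Sum = Δt · [r(2.5625) + r(2.6875) + r(2.8125) + ...].
Sum = 11.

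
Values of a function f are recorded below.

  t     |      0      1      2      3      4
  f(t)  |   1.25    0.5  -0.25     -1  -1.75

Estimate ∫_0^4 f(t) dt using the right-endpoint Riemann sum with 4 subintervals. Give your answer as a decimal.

Δt = 1.
Sum = 1·[0.5 + (-0.25) + (-1) + (-1.75)] = -2.5.

-2.5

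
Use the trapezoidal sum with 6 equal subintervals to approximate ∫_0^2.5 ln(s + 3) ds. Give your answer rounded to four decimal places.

Δs = (2.5 − 0)/6 = 5/12.
f(0) ≈ 1.0986, f(5/12) ≈ 1.2287, f(5/6) ≈ 1.3437, f(1.25) ≈ 1.4469, f(5/3) ≈ 1.5404, f(25/12) ≈ 1.6260, f(2.5) ≈ 1.7047.
T_6 = (Δs/2)·[f(s_0) + 2f(s_1) + ... + 2f(s_{5}) + f(s_6)].
Sum ≈ 3.5781.

3.5781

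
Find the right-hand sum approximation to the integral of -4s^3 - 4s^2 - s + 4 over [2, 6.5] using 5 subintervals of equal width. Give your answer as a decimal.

Δs = (6.5 − 2)/5 = 0.9.
Right endpoints: 2.9, 3.8, 4.7, 5.6, 6.5.
f(2.9) = -130.096, f(3.8) = -277.048, f(4.7) = -504.352, f(5.6) = -829.504, f(6.5) = -1270.
Sum = Δs · [f(2.9) + f(3.8) + f(4.7) + f(5.6) + f(6.5)].
Sum = -2709.9.

-2709.9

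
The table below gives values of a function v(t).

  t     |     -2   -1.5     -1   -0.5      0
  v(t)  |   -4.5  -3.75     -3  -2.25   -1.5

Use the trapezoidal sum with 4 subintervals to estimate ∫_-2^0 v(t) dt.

-6

Δt = 0.5.
T_4 = (0.5/2)·[(-4.5) + 2·(-3.75) + 2·(-3) + 2·(-2.25) + (-1.5)] = -6.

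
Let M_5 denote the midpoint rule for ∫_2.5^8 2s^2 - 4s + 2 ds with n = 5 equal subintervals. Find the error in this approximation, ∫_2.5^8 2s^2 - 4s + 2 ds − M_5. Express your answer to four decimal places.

1.1092

Exact integral: ∫_2.5^8 f(s) ds ≈ 226.416667.
M_5 = 225.3075.
Error ≈ 226.416667 − 225.3075 ≈ 1.1092.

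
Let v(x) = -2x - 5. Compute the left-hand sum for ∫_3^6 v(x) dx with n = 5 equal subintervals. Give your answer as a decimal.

-40.2

Δx = (6 − 3)/5 = 0.6.
Left endpoints: 3, 3.6, 4.2, 4.8, 5.4.
v(3) = -11, v(3.6) = -12.2, v(4.2) = -13.4, v(4.8) = -14.6, v(5.4) = -15.8.
Sum = Δx · [v(3) + v(3.6) + v(4.2) + v(4.8) + v(5.4)].
Sum = -40.2.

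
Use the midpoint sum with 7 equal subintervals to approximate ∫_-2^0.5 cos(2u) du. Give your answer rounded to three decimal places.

Δu = (0.5 − (-2))/7 = 5/14.
Midpoints: -51/28, -41/28, -31/28, -0.75, -11/28, -1/28, 9/28.
f(-51/28) ≈ -0.877, f(-41/28) ≈ -0.977, f(-31/28) ≈ -0.600, f(-0.75) ≈ 0.071, f(-11/28) ≈ 0.707, f(-1/28) ≈ 0.997, f(9/28) ≈ 0.800.
Sum = Δu · [f(-51/28) + f(-41/28) + f(-31/28) + ...].
Sum ≈ 0.043.

0.043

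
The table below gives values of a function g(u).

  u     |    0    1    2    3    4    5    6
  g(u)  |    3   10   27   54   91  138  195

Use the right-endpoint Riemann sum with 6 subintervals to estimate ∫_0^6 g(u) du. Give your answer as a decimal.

515

Δu = 1.
Sum = 1·[10 + 27 + 54 + 91 + 138 + 195] = 515.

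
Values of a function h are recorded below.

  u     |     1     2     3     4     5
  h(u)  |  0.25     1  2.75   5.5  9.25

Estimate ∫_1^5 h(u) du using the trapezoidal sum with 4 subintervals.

14

Δu = 1.
T_4 = (1/2)·[0.25 + 2·1 + 2·2.75 + 2·5.5 + 9.25] = 14.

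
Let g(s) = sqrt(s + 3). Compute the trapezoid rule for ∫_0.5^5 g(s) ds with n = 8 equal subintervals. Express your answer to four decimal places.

10.7173

Δs = (5 − 0.5)/8 = 0.5625.
g(0.5) ≈ 1.8708, g(1.0625) ≈ 2.0156, g(1.625) ≈ 2.1506, g(2.1875) ≈ 2.2776, g(2.75) ≈ 2.3979, g(3.3125) ≈ 2.5125, g(3.875) ≈ 2.6220, g(4.4375) ≈ 2.7272, g(5) ≈ 2.8284.
T_8 = (Δs/2)·[g(s_0) + 2g(s_1) + ... + 2g(s_{7}) + g(s_8)].
Sum ≈ 10.7173.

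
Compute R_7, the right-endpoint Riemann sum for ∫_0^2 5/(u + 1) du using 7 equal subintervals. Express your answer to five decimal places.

Δu = (2 − 0)/7 = 2/7.
Right endpoints: 2/7, 4/7, 6/7, 8/7, 10/7, 12/7, 2.
f(2/7) = 35/9, f(4/7) = 35/11, f(6/7) = 35/13, f(8/7) = 7/3, f(10/7) = 35/17, f(12/7) = 35/19, f(2) = 5/3.
Sum = Δu · [f(2/7) + f(4/7) + f(6/7) + ...].
Sum ≈ 5.04684.

5.04684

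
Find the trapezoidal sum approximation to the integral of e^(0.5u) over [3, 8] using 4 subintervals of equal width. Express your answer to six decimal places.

Δu = (8 − 3)/4 = 1.25.
f(3) ≈ 4.481689, f(4.25) ≈ 8.372897, f(5.5) ≈ 15.642632, f(6.75) ≈ 29.224284, f(8) ≈ 54.598150.
T_4 = (Δu/2)·[f(u_0) + 2f(u_1) + 2f(u_2) + 2f(u_3) + f(u_4)].
Sum ≈ 103.474666.

103.474666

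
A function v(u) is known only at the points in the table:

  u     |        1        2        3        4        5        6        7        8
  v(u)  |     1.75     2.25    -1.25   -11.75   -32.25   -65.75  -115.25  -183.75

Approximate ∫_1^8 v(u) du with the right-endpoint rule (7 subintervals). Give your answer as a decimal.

Δu = 1.
Sum = 1·[2.25 + (-1.25) + (-11.75) + (-32.25) + (-65.75) + (-115.25) + (-183.75)] = -407.75.

-407.75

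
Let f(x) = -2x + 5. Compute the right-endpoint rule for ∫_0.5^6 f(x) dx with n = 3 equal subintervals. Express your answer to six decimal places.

Δx = (6 − 0.5)/3 = 11/6.
Right endpoints: 7/3, 25/6, 6.
f(7/3) = 1/3, f(25/6) = -10/3, f(6) = -7.
Sum = Δx · [f(7/3) + f(25/6) + f(6)].
Sum ≈ -18.333333.

-18.333333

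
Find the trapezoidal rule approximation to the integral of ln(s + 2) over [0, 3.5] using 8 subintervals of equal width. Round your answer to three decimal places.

Δs = (3.5 − 0)/8 = 0.4375.
f(0) ≈ 0.693, f(0.4375) ≈ 0.891, f(0.875) ≈ 1.056, f(1.3125) ≈ 1.198, f(1.75) ≈ 1.322, f(2.1875) ≈ 1.432, f(2.625) ≈ 1.531, f(3.0625) ≈ 1.622, f(3.5) ≈ 1.705.
T_8 = (Δs/2)·[f(s_0) + 2f(s_1) + ... + 2f(s_{7}) + f(s_8)].
Sum ≈ 4.485.

4.485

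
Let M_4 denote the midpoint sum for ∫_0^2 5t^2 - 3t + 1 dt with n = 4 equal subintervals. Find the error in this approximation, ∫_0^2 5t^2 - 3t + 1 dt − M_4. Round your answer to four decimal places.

0.2083

Exact integral: ∫_0^2 f(t) dt ≈ 9.333333.
M_4 = 9.125.
Error ≈ 9.333333 − 9.125 ≈ 0.2083.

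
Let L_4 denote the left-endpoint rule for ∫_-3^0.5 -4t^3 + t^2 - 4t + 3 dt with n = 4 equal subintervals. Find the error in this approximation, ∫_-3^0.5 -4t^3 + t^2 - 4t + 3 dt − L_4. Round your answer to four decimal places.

Exact integral: ∫_-3^0.5 f(t) dt ≈ 117.979167.
L_4 = 182.546875.
Error ≈ 117.979167 − 182.546875 ≈ -64.5677.

-64.5677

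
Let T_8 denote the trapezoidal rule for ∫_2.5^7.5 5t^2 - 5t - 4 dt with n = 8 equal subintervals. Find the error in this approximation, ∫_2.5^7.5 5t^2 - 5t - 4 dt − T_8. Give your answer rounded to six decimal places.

Exact integral: ∫_2.5^7.5 f(t) dt ≈ 532.08333333.
T_8 = 533.7109375.
Error ≈ 532.08333333 − 533.7109375 ≈ -1.627604.

-1.627604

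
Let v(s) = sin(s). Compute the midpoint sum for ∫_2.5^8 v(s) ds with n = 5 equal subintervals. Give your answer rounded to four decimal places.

Δs = (8 − 2.5)/5 = 1.1.
Midpoints: 3.05, 4.15, 5.25, 6.35, 7.45.
v(3.05) ≈ 0.0915, v(4.15) ≈ -0.8460, v(5.25) ≈ -0.8589, v(6.35) ≈ 0.0668, v(7.45) ≈ 0.9195.
Sum = Δs · [v(3.05) + v(4.15) + v(5.25) + v(6.35) + v(7.45)].
Sum ≈ -0.6899.

-0.6899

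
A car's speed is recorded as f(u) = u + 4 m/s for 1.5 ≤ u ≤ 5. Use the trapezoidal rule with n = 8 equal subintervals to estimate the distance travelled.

25.375

Δu = (5 − 1.5)/8 = 0.4375.
f(1.5) = 5.5, f(1.9375) = 5.9375, f(2.375) = 6.375, f(2.8125) = 6.8125, f(3.25) = 7.25, f(3.6875) = 7.6875, f(4.125) = 8.125, f(4.5625) = 8.5625, f(5) = 9.
T_8 = (Δu/2)·[f(u_0) + 2f(u_1) + ... + 2f(u_{7}) + f(u_8)].
Sum = 25.375.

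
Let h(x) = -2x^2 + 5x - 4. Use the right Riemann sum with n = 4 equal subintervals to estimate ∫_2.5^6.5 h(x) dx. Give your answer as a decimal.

-126

Δx = (6.5 − 2.5)/4 = 1.
Right endpoints: 3.5, 4.5, 5.5, 6.5.
h(3.5) = -11, h(4.5) = -22, h(5.5) = -37, h(6.5) = -56.
Sum = Δx · [h(3.5) + h(4.5) + h(5.5) + h(6.5)].
Sum = -126.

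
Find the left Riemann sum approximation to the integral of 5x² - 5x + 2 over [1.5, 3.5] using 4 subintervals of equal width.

35.25

Δx = (3.5 − 1.5)/4 = 0.5.
Left endpoints: 1.5, 2, 2.5, 3.
f(1.5) = 5.75, f(2) = 12, f(2.5) = 20.75, f(3) = 32.
Sum = Δx · [f(1.5) + f(2) + f(2.5) + f(3)].
Sum = 35.25.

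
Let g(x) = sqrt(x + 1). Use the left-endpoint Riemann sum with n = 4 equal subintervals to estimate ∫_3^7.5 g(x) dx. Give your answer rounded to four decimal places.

10.6645

Δx = (7.5 − 3)/4 = 1.125.
Left endpoints: 3, 4.125, 5.25, 6.375.
g(3) ≈ 2.0000, g(4.125) ≈ 2.2638, g(5.25) ≈ 2.5000, g(6.375) ≈ 2.7157.
Sum = Δx · [g(3) + g(4.125) + g(5.25) + g(6.375)].
Sum ≈ 10.6645.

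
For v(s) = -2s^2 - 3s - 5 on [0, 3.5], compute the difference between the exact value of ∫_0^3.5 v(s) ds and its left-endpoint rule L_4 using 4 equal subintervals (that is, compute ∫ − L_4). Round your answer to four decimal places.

Exact integral: ∫_0^3.5 v(s) ds ≈ -64.458333.
L_4 = -50.0390625.
Error ≈ -64.458333 − (-50.0390625) ≈ -14.4193.

-14.4193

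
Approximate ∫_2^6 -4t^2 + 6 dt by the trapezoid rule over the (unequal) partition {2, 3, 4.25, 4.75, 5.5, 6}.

-255.75

Subinterval widths: 1, 1.25, 0.5, 0.75, 0.5.
f(2) = -10, f(3) = -30, f(4.25) = -66.25, f(4.75) = -84.25, f(5.5) = -115, f(6) = -138.
On each subinterval the trapezoid contributes (Δt_i/2)·[f(t_{i-1}) + f(t_i)].
Sum = -255.75.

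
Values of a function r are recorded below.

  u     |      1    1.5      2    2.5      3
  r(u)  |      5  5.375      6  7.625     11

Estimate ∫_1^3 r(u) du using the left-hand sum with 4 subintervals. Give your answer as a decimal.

12

Δu = 0.5.
Sum = 0.5·[5 + 5.375 + 6 + 7.625] = 12.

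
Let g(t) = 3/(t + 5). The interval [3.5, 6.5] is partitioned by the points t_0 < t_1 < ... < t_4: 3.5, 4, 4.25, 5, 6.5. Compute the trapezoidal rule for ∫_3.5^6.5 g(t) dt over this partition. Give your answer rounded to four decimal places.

Subinterval widths: 0.5, 0.25, 0.75, 1.5.
g(3.5) = 6/17, g(4) = 1/3, g(4.25) = 12/37, g(5) = 0.3, g(6.5) = 6/23.
On each subinterval the trapezoid contributes (Δt_i/2)·[g(t_{i-1}) + g(t_i)].
Sum ≈ 0.9085.

0.9085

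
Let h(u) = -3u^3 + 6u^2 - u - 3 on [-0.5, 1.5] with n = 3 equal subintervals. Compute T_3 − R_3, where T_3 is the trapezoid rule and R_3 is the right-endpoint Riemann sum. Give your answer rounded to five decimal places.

T_3 ≈ -3.5277778.
R_3 ≈ -3.6944444.
T_3 − R_3 ≈ 0.16667.

0.16667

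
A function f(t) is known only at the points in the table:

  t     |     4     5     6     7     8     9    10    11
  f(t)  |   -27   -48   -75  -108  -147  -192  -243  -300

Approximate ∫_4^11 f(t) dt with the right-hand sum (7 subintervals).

Δt = 1.
Sum = 1·[(-48) + (-75) + (-108) + (-147) + (-192) + (-243) + (-300)] = -1113.

-1113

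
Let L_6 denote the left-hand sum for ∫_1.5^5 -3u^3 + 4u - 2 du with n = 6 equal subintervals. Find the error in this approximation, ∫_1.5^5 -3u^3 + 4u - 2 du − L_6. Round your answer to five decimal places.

-96.53255

Exact integral: ∫_1.5^5 f(u) du = -426.453125.
L_6 ≈ -329.9205729.
Error ≈ -426.453125 − (-329.9205729) ≈ -96.53255.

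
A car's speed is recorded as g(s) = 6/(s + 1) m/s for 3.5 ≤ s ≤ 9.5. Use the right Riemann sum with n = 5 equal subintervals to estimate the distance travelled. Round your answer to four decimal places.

4.6554

Δs = (9.5 − 3.5)/5 = 1.2.
Right endpoints: 4.7, 5.9, 7.1, 8.3, 9.5.
g(4.7) = 20/19, g(5.9) = 20/23, g(7.1) = 20/27, g(8.3) = 20/31, g(9.5) = 4/7.
Sum = Δs · [g(4.7) + g(5.9) + g(7.1) + g(8.3) + g(9.5)].
Sum ≈ 4.6554.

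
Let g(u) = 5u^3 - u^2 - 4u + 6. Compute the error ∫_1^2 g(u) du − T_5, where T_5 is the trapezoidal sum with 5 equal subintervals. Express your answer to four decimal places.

Exact integral: ∫_1^2 g(u) du ≈ 16.416667.
T_5 = 16.56.
Error ≈ 16.416667 − 16.56 ≈ -0.1433.

-0.1433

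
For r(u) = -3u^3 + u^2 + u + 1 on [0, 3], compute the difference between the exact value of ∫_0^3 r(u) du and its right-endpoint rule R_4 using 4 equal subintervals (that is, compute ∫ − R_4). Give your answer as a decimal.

Exact integral: ∫_0^3 r(u) du = -44.25.
R_4 = -73.640625.
Error = -44.25 − (-73.640625) = 29.390625.

29.390625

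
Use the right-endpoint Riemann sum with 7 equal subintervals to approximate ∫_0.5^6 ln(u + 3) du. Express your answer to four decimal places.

10.2524

Δu = (6 − 0.5)/7 = 11/14.
Right endpoints: 9/7, 29/14, 20/7, 51/14, 31/7, 73/14, 6.
f(9/7) ≈ 1.4553, f(29/14) ≈ 1.6236, f(20/7) ≈ 1.7677, f(51/14) ≈ 1.8935, f(31/7) ≈ 2.0053, f(73/14) ≈ 2.1059, f(6) ≈ 2.1972.
Sum = Δu · [f(9/7) + f(29/14) + f(20/7) + ...].
Sum ≈ 10.2524.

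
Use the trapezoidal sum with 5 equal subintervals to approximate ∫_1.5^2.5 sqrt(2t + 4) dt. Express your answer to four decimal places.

Δt = (2.5 − 1.5)/5 = 0.2.
f(1.5) ≈ 2.6458, f(1.7) ≈ 2.7203, f(1.9) ≈ 2.7928, f(2.1) ≈ 2.8636, f(2.3) ≈ 2.9326, f(2.5) ≈ 3.0000.
T_5 = (Δt/2)·[f(t_0) + 2f(t_1) + ... + 2f(t_{4}) + f(t_5)].
Sum ≈ 2.8264.

2.8264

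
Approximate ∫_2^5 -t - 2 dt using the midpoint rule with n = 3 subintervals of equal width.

-16.5

Δt = (5 − 2)/3 = 1.
Midpoints: 2.5, 3.5, 4.5.
f(2.5) = -4.5, f(3.5) = -5.5, f(4.5) = -6.5.
Sum = Δt · [f(2.5) + f(3.5) + f(4.5)].
Sum = -16.5.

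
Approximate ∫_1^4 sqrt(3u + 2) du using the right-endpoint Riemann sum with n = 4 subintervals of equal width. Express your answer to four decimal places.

9.7082

Δu = (4 − 1)/4 = 0.75.
Right endpoints: 1.75, 2.5, 3.25, 4.
f(1.75) ≈ 2.6926, f(2.5) ≈ 3.0822, f(3.25) ≈ 3.4278, f(4) ≈ 3.7417.
Sum = Δu · [f(1.75) + f(2.5) + f(3.25) + f(4)].
Sum ≈ 9.7082.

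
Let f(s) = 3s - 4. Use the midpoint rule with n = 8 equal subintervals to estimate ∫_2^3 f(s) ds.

Δs = (3 − 2)/8 = 0.125.
Midpoints: 2.0625, 2.1875, 2.3125, 2.4375, 2.5625, 2.6875, 2.8125, 2.9375.
f(2.0625) = 2.1875, f(2.1875) = 2.5625, f(2.3125) = 2.9375, f(2.4375) = 3.3125, f(2.5625) = 3.6875, f(2.6875) = 4.0625, f(2.8125) = 4.4375, f(2.9375) = 4.8125.
Sum = Δs · [f(2.0625) + f(2.1875) + f(2.3125) + ...].
Sum = 3.5.

3.5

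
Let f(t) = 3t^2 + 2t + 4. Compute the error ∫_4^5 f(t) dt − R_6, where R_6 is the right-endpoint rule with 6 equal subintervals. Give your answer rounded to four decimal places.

-2.4306

Exact integral: ∫_4^5 f(t) dt = 74.
R_6 ≈ 76.430556.
Error ≈ 74 − 76.430556 ≈ -2.4306.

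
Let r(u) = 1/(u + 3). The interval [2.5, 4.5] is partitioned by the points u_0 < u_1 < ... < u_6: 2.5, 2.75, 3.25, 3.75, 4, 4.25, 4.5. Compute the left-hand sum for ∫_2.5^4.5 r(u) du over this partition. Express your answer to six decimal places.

Subinterval widths: 0.25, 0.5, 0.5, 0.25, 0.25, 0.25.
Left endpoints: 2.5, 2.75, 3.25, 3.75, 4, 4.25.
r(2.5) = 2/11, r(2.75) = 4/23, r(3.25) = 0.16, r(3.75) = 4/27, r(4) = 1/7, r(4.25) = 4/29.
Sum = Σ Δu_i · r(u_i).
Sum ≈ 0.319645.

0.319645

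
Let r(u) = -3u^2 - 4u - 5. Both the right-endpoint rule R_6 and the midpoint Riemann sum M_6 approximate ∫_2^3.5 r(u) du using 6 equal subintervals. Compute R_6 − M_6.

R_6 = -62.765625.
M_6 = -58.8515625.
R_6 − M_6 = -3.9140625.

-3.9140625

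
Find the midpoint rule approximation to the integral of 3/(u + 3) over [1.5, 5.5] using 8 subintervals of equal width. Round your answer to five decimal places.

1.90686

Δu = (5.5 − 1.5)/8 = 0.5.
Midpoints: 1.75, 2.25, 2.75, 3.25, 3.75, 4.25, 4.75, 5.25.
f(1.75) = 12/19, f(2.25) = 4/7, f(2.75) = 12/23, f(3.25) = 0.48, f(3.75) = 4/9, f(4.25) = 12/29, f(4.75) = 12/31, f(5.25) = 4/11.
Sum = Δu · [f(1.75) + f(2.25) + f(2.75) + ...].
Sum ≈ 1.90686.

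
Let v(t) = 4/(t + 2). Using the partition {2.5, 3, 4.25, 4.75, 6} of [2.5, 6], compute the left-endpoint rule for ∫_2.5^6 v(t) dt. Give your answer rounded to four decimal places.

2.5052

Subinterval widths: 0.5, 1.25, 0.5, 1.25.
Left endpoints: 2.5, 3, 4.25, 4.75.
v(2.5) = 8/9, v(3) = 0.8, v(4.25) = 0.64, v(4.75) = 16/27.
Sum = Σ Δt_i · v(t_i).
Sum ≈ 2.5052.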